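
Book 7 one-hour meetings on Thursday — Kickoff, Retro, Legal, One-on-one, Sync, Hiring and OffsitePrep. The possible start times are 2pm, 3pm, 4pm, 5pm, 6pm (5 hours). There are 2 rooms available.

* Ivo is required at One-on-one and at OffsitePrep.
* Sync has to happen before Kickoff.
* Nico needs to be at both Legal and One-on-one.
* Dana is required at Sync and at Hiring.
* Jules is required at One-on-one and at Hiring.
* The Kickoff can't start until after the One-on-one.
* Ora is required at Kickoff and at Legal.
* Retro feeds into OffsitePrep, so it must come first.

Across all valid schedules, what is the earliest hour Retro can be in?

Downstream work caps Retro at 5pm.
Retro at 2pm is achievable: Kickoff in 4pm; Hiring in 4pm; OffsitePrep in 3pm; One-on-one in 2pm; Legal in 5pm; Sync in 3pm; Retro in 2pm.

2pm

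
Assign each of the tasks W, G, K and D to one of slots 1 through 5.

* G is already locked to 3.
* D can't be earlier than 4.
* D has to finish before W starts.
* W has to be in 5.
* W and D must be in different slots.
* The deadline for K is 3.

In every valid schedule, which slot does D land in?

4

D's window is 4–5.
W is fixed at 5, and D can't share a slot with W.
So D must be 4.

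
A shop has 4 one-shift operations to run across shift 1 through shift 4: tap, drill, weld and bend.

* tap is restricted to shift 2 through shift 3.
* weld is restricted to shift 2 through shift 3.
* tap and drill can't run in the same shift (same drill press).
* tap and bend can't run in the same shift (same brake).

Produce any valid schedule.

bend in shift 1, weld in shift 2, tap in shift 2, drill in shift 1

Checking: tap(shift 2) != bend(shift 1); tap(shift 2) != drill(shift 1); weld=shift 2 in [shift 2,shift 3]; tap=shift 2 in [shift 2,shift 3].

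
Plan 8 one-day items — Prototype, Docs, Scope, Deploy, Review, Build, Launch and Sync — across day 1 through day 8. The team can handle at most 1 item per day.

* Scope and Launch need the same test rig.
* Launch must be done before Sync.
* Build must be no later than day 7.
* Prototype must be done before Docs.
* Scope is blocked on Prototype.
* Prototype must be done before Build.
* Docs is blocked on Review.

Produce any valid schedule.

Deploy in day 8; Launch in day 6; Prototype in day 1; Review in day 3; Scope in day 5; Docs in day 4; Sync in day 7; Build in day 2

Checking: Launch(day 6) before Sync(day 7); Prototype(day 1) before Docs(day 4); Review(day 3) before Docs(day 4); Prototype(day 1) before Scope(day 5); Prototype(day 1) before Build(day 2); Scope(day 5) != Launch(day 6); Build=day 2 in [day 1,day 7]; max 1 per day (cap 1).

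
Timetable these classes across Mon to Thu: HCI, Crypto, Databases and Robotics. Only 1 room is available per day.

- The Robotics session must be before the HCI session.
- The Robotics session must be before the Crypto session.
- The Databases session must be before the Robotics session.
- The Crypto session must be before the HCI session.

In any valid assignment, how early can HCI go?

Precedence pushes HCI to at least Thu.
HCI at Thu is achievable: Robotics=Tue; Crypto=Wed; Databases=Mon; HCI=Thu.

Thu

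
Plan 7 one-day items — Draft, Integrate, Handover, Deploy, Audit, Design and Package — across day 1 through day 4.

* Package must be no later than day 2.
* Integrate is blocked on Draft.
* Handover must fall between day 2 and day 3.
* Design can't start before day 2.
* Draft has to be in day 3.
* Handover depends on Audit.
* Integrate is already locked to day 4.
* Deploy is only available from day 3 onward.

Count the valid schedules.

36

Splitting on Handover: it can be day 2 (12), day 3 (24). Listing each branch's schedules as (Draft, Integrate, Deploy, Audit, Design, Package) by day number:
Handover=day 2: (3,4,3,1,2,1) (3,4,3,1,2,2) (3,4,3,1,3,1) (3,4,3,1,3,2) (3,4,3,1,4,1) (3,4,3,1,4,2) (3,4,4,1,2,1) (3,4,4,1,2,2) (3,4,4,1,3,1) (3,4,4,1,3,2) (3,4,4,1,4,1) (3,4,4,1,4,2) — 12.
Handover=day 3: (3,4,3,1,2,1) (3,4,3,1,2,2) (3,4,3,1,3,1) (3,4,3,1,3,2) (3,4,3,1,4,1) (3,4,3,1,4,2) (3,4,3,2,2,1) (3,4,3,2,2,2) (3,4,3,2,3,1) (3,4,3,2,3,2) (3,4,3,2,4,1) (3,4,3,2,4,2) (3,4,4,1,2,1) (3,4,4,1,2,2) (3,4,4,1,3,1) (3,4,4,1,3,2) (3,4,4,1,4,1) (3,4,4,1,4,2) (3,4,4,2,2,1) (3,4,4,2,2,2) (3,4,4,2,3,1) (3,4,4,2,3,2) (3,4,4,2,4,1) (3,4,4,2,4,2) — 24.
Summing: 12 + 24 = 36.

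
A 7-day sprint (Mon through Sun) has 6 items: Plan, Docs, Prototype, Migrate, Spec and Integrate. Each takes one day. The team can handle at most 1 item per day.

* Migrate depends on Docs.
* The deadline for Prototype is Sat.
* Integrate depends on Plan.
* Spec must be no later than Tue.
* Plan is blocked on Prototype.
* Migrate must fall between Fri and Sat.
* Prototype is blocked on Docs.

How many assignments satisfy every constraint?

Splitting on Plan: it can be Thu (8), Fri (6), Sat (6). Listing each branch's schedules as (Docs, Prototype, Migrate, Spec, Integrate):
Plan=Thu: (Mon,Wed,Fri,Tue,Sat) (Mon,Wed,Fri,Tue,Sun) (Mon,Wed,Sat,Tue,Fri) (Mon,Wed,Sat,Tue,Sun) (Tue,Wed,Fri,Mon,Sat) (Tue,Wed,Fri,Mon,Sun) (Tue,Wed,Sat,Mon,Fri) (Tue,Wed,Sat,Mon,Sun) — 8.
Plan=Fri: (Mon,Wed,Sat,Tue,Sun) (Mon,Thu,Sat,Tue,Sun) (Tue,Wed,Sat,Mon,Sun) (Tue,Thu,Sat,Mon,Sun) (Wed,Thu,Sat,Mon,Sun) (Wed,Thu,Sat,Tue,Sun) — 6.
Plan=Sat: (Mon,Wed,Fri,Tue,Sun) (Mon,Thu,Fri,Tue,Sun) (Tue,Wed,Fri,Mon,Sun) (Tue,Thu,Fri,Mon,Sun) (Wed,Thu,Fri,Mon,Sun) (Wed,Thu,Fri,Tue,Sun) — 6.
Summing: 8 + 6 + 6 = 20.

20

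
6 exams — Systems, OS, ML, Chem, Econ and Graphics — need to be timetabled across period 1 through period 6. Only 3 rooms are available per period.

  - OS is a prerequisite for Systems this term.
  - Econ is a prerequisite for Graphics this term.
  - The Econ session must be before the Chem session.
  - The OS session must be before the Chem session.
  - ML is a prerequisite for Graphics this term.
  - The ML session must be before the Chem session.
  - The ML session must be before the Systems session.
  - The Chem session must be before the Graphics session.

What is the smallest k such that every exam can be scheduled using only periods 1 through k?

3

The precedence chain requires at least 3 distinct periods.
With at most 3 per period and 6 exams, at least 2 periods are needed.
3 works (last occupied period: period 3): for example OS -> period 1, Graphics -> period 3, Systems -> period 2, Econ -> period 1, ML -> period 1, Chem -> period 2.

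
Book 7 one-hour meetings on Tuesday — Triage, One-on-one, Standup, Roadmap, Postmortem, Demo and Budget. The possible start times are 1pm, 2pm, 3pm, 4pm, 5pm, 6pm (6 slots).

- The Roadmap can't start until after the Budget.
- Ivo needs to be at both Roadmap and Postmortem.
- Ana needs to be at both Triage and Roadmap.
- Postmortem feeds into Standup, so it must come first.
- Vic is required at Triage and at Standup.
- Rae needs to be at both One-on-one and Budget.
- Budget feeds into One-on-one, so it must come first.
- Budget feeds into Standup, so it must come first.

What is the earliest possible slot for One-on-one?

2pm

Precedence pushes One-on-one to at least 2pm.
One-on-one at 2pm is achievable: Standup -> 2pm; Triage -> 1pm; Postmortem -> 1pm; Demo -> 1pm; Roadmap -> 2pm; One-on-one -> 2pm; Budget -> 1pm.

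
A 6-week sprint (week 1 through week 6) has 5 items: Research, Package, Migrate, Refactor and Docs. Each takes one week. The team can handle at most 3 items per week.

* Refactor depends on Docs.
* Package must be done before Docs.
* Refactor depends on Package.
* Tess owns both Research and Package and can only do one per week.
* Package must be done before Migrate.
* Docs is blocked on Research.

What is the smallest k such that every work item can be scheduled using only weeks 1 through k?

4

The precedence chain requires at least 3 distinct weeks.
With at most 3 per week and 5 work items, at least 2 weeks are needed.
Could 3 weeks be enough, i.e. nothing placed later than week 3? No: Docs must come after Package (at week 1 or later) → {week 2, week 3}; Package must come before Docs (at week 3 or earlier) → {week 1, week 2}; Refactor must come after Package (at week 1 or later) → {week 2, week 3}; Research must come before Docs (at week 3 or earlier) → {week 1, week 2}; Refactor must come after Docs (at week 2 or later) → {week 3}; Docs must come before Refactor (at week 3 or earlier) → {week 2}; Package must come before Docs (at week 2 or earlier) → {week 1}; Research must come before Docs (at week 2 or earlier) → {week 1}; Package can't share with Research (week 1) → nothing is left.
So 3 weeks is not enough.
4 works (last occupied week: week 4): for example Docs=week 3, Refactor=week 4, Migrate=week 2, Package=week 1, Research=week 2.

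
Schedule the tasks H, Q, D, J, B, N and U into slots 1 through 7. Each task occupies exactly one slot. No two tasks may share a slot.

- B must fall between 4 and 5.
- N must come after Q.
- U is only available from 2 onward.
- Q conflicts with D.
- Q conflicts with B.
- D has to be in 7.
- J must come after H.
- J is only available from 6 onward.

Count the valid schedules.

18

Splitting on H: it can be 1 (6), 2 (4), 3 (4), 4 (2), 5 (2). Listing each branch's schedules as (Q, D, J, B, N, U):
H=1: (2,7,6,4,3,5) (2,7,6,4,5,3) (2,7,6,5,3,4) (2,7,6,5,4,3) (3,7,6,4,5,2) (3,7,6,5,4,2) — 6.
H=2: (1,7,6,4,3,5) (1,7,6,4,5,3) (1,7,6,5,3,4) (1,7,6,5,4,3) — 4.
H=3: (1,7,6,4,2,5) (1,7,6,4,5,2) (1,7,6,5,2,4) (1,7,6,5,4,2) — 4.
H=4: (1,7,6,5,2,3) (1,7,6,5,3,2) — 2.
H=5: (1,7,6,4,2,3) (1,7,6,4,3,2) — 2.
Summing: 6 + 4 + 4 + 2 + 2 = 18.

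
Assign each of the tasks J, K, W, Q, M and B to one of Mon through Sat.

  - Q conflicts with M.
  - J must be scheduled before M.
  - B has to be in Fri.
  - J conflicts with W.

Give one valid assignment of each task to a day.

W=Tue; Q=Mon; M=Tue; K=Mon; B=Fri; J=Mon

Checking: J(Mon) before M(Tue); J(Mon) != W(Tue); Q(Mon) != M(Tue); B=Fri in [Fri,Fri].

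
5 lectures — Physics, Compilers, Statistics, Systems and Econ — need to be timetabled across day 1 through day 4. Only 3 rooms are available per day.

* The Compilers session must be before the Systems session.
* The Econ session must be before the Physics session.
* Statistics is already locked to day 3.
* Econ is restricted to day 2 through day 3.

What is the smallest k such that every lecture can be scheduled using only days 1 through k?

The precedence chain requires at least 2 distinct days.
With at most 3 per day and 5 lectures, at least 2 days are needed.
Statistics can't be placed before day 3, so the schedule must run through at least day 3.
3 works (last occupied day: day 3): for example Systems=day 2, Physics=day 3, Compilers=day 1, Econ=day 2, Statistics=day 3.

3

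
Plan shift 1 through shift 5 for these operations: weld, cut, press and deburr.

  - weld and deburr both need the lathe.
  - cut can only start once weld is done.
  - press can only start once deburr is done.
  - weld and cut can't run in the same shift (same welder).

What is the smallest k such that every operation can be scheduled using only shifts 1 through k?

The precedence chain requires at least 2 distinct shifts.
Could 2 shifts be enough, i.e. nothing placed later than shift 2? No: cut must come after weld (at shift 1 or later) → {shift 2}; weld must come before cut (at shift 2 or earlier) → {shift 1}; press must come after deburr (at shift 1 or later) → {shift 2}; deburr must come before press (at shift 2 or earlier) → {shift 1}; deburr can't share with weld (shift 1) → nothing is left.
So 2 shifts is not enough.
3 works (last occupied shift: shift 3): for example press=shift 3, deburr=shift 2, weld=shift 1, cut=shift 2.

3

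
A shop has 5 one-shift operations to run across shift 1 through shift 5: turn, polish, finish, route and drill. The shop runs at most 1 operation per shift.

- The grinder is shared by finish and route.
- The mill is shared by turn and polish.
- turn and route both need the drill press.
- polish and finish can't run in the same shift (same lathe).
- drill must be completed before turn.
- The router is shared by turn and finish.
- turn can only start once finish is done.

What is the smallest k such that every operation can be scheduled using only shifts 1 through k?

The precedence chain requires at least 2 distinct shifts.
With at most 1 per shift and 5 operations, at least 5 shifts are needed.
5 works (last occupied shift: shift 5): for example polish=shift 4; drill=shift 2; turn=shift 3; finish=shift 1; route=shift 5.

5 shifts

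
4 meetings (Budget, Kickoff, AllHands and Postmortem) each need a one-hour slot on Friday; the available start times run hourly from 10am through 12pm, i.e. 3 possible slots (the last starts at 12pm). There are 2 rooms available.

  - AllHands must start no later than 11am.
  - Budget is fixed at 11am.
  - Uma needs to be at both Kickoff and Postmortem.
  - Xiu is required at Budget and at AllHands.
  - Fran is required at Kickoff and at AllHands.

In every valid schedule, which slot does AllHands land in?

AllHands's window is 10am–11am.
Budget is fixed at 11am, and AllHands can't share a slot with Budget.
So AllHands must be 10am.

10am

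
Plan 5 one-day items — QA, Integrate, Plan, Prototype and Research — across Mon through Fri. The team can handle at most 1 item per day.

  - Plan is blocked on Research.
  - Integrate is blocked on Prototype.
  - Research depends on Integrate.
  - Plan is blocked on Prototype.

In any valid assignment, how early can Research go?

Wed

Precedence pushes Research to at least Wed; downstream work caps Research at Thu.
Research at Wed is achievable: Research=Wed, Plan=Thu, Integrate=Tue, QA=Fri, Prototype=Mon.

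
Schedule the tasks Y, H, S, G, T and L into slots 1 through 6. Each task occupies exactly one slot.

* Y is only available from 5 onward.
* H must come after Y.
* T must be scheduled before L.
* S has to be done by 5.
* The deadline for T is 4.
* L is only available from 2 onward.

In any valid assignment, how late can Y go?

5

Y is available from 5; downstream work caps Y at 5.
Y at 5 is achievable: S -> 1, T -> 1, Y -> 5, H -> 6, L -> 2, G -> 1.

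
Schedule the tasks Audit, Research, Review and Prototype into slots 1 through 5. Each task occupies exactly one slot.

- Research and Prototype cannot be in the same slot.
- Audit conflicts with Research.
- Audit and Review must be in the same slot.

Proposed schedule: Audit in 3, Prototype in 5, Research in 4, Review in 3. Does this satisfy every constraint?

Yes

Research and Prototype cannot be in the same slot — holds.
Audit conflicts with Research — holds.
Audit and Review must be in the same slot — holds.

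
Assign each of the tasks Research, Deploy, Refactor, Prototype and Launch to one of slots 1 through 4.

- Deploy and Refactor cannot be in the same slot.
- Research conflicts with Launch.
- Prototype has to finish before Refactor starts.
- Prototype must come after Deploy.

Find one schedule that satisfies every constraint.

Prototype in 2, Refactor in 3, Launch in 2, Research in 1, Deploy in 1

Checking: Deploy(1) before Prototype(2); Prototype(2) before Refactor(3); Deploy(1) != Refactor(3); Research(1) != Launch(2).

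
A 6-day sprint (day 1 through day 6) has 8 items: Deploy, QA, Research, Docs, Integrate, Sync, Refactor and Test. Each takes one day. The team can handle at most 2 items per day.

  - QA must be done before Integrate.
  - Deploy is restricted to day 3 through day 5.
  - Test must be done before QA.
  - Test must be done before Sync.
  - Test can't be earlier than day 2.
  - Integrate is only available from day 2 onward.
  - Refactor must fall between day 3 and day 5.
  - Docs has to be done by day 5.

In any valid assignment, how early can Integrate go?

Integrate is available from day 2; precedence pushes Integrate to at least day 4.
Integrate at day 4 is achievable: Docs=day 1; Research=day 1; Test=day 2; QA=day 3; Sync=day 5; Refactor=day 4; Integrate=day 4; Deploy=day 3.

day 4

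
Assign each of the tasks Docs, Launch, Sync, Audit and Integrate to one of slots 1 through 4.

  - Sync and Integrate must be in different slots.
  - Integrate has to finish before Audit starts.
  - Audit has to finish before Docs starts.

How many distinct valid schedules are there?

Splitting on Docs: it can be 3 (12), 4 (36). Listing each branch's schedules as (Launch, Sync, Audit, Integrate):
Docs=3: (1,2,2,1) (1,3,2,1) (1,4,2,1) (2,2,2,1) (2,3,2,1) (2,4,2,1) (3,2,2,1) (3,3,2,1) (3,4,2,1) (4,2,2,1) (4,3,2,1) (4,4,2,1) — 12.
Docs=4: (1,1,3,2) (1,2,2,1) (1,2,3,1) (1,3,2,1) (1,3,3,1) (1,3,3,2) (1,4,2,1) (1,4,3,1) (1,4,3,2) (2,1,3,2) (2,2,2,1) (2,2,3,1) (2,3,2,1) (2,3,3,1) (2,3,3,2) (2,4,2,1) (2,4,3,1) (2,4,3,2) (3,1,3,2) (3,2,2,1) (3,2,3,1) (3,3,2,1) (3,3,3,1) (3,3,3,2) (3,4,2,1) (3,4,3,1) (3,4,3,2) (4,1,3,2) (4,2,2,1) (4,2,3,1) (4,3,2,1) (4,3,3,1) (4,3,3,2) (4,4,2,1) (4,4,3,1) (4,4,3,2) — 36.
Summing: 12 + 36 = 48.

48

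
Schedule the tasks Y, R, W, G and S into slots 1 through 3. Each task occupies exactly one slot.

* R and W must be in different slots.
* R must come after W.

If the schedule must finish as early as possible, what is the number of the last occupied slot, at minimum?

2

The precedence chain requires at least 2 distinct slots.
2 works (last occupied slot: 2): for example Y=1; S=1; G=1; W=1; R=2.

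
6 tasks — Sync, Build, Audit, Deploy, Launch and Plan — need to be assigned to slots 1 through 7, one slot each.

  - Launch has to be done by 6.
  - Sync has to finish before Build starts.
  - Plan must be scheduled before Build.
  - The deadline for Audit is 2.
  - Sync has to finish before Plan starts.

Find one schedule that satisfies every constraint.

Plan -> 2, Build -> 3, Deploy -> 1, Launch -> 1, Audit -> 1, Sync -> 1

Checking: Sync(1) before Build(3); Sync(1) before Plan(2); Plan(2) before Build(3); Launch=1 in [1,6]; Audit=1 in [1,2].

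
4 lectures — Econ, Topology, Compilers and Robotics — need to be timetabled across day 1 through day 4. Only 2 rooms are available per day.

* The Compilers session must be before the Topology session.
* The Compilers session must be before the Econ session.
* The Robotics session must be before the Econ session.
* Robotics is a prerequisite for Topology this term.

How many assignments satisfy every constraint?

26

Splitting on Econ: it can be day 2 (3), day 3 (9), day 4 (14). Listing each branch's schedules as (Topology, Compilers, Robotics) by day number:
Econ=day 2: (2,1,1) (3,1,1) (4,1,1) — 3.
Econ=day 3: (2,1,1) (3,1,1) (3,1,2) (3,2,1) (3,2,2) (4,1,1) (4,1,2) (4,2,1) (4,2,2) — 9.
Econ=day 4: (2,1,1) (3,1,1) (3,1,2) (3,2,1) (3,2,2) (4,1,1) (4,1,2) (4,1,3) (4,2,1) (4,2,2) (4,2,3) (4,3,1) (4,3,2) (4,3,3) — 14.
Summing: 3 + 9 + 14 = 26.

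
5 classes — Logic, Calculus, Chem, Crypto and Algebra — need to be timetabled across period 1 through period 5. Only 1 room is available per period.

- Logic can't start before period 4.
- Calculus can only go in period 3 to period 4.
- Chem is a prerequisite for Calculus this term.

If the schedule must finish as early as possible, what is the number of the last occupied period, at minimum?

The precedence chain requires at least 2 distinct periods.
With at most 1 per period and 5 classes, at least 5 periods are needed.
Logic can't be placed before period 4, so the schedule must run through at least period 4.
5 works (last occupied period: period 5): for example Calculus in period 3; Crypto in period 2; Algebra in period 5; Logic in period 4; Chem in period 1.

5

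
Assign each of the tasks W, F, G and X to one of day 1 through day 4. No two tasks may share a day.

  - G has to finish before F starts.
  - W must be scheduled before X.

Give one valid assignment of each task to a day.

G in day 2, X in day 4, F in day 3, W in day 1

Checking: G(day 2) before F(day 3); W(day 1) before X(day 4); max 1 per day (cap 1).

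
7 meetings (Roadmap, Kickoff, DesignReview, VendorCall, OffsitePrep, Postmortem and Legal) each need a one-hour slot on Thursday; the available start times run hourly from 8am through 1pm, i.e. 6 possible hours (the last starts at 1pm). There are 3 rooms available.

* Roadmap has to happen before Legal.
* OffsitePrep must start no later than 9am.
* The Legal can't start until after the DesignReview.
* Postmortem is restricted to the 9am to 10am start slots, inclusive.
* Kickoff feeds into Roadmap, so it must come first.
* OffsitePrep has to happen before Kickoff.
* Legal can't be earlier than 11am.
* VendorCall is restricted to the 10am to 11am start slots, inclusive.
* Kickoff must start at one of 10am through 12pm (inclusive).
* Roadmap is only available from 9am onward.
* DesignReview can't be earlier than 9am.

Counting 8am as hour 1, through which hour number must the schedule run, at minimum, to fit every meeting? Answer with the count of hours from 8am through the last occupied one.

The precedence chain requires at least 4 distinct hours.
With at most 3 per hour and 7 meetings, at least 3 hours are needed.
Propagating the time windows through the other constraints, Legal can't land before 12pm — that is hour 5 counting from 8am — so the schedule must run through at least 5 hours.
5 works (last occupied hour: 12pm): for example OffsitePrep=8am, DesignReview=9am, Roadmap=11am, VendorCall=10am, Kickoff=10am, Legal=12pm, Postmortem=9am.

5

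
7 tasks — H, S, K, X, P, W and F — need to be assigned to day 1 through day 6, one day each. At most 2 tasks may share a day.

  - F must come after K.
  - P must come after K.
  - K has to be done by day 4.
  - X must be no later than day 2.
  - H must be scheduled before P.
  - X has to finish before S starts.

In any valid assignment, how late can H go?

Downstream work caps H at day 5.
H at day 5 is achievable: S=day 2; W=day 3; X=day 1; K=day 1; P=day 6; H=day 5; F=day 2.

day 5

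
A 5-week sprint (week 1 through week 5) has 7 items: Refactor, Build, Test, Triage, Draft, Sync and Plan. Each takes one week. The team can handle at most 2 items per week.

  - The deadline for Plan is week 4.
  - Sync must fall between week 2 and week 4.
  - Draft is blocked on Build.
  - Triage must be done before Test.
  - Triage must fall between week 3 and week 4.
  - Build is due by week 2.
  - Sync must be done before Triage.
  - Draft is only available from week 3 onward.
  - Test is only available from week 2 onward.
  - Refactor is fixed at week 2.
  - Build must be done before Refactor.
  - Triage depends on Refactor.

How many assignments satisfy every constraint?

33

Splitting on Test: it can be week 4 (7), week 5 (26). Listing each branch's schedules as (Refactor, Build, Triage, Draft, Sync, Plan) by week number:
Test=week 4: (2,1,3,3,2,1) (2,1,3,3,2,4) (2,1,3,4,2,1) (2,1,3,4,2,3) (2,1,3,5,2,1) (2,1,3,5,2,3) (2,1,3,5,2,4) — 7.
Test=week 5: (2,1,3,3,2,1) (2,1,3,3,2,4) (2,1,3,4,2,1) (2,1,3,4,2,3) (2,1,3,4,2,4) (2,1,3,5,2,1) (2,1,3,5,2,3) (2,1,3,5,2,4) (2,1,4,3,2,1) (2,1,4,3,2,3) (2,1,4,3,2,4) (2,1,4,3,3,1) (2,1,4,3,3,2) (2,1,4,3,3,4) (2,1,4,4,2,1) (2,1,4,4,2,3) (2,1,4,4,3,1) (2,1,4,4,3,2) (2,1,4,4,3,3) (2,1,4,5,2,1) (2,1,4,5,2,3) (2,1,4,5,2,4) (2,1,4,5,3,1) (2,1,4,5,3,2) (2,1,4,5,3,3) (2,1,4,5,3,4) — 26.
Summing: 7 + 26 = 33.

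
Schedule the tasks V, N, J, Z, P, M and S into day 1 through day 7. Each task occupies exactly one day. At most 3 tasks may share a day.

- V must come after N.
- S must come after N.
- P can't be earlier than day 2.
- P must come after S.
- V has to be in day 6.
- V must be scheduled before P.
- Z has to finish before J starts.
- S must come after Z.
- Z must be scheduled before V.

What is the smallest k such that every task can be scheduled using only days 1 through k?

The precedence chain requires at least 3 distinct days.
With at most 3 per day and 7 tasks, at least 3 days are needed.
Propagating the time windows through the other constraints, P can't land before day 7, so the schedule must run through at least day 7.
7 works (last occupied day: day 7): for example S -> day 2, J -> day 2, Z -> day 1, P -> day 7, V -> day 6, M -> day 1, N -> day 1.

7 days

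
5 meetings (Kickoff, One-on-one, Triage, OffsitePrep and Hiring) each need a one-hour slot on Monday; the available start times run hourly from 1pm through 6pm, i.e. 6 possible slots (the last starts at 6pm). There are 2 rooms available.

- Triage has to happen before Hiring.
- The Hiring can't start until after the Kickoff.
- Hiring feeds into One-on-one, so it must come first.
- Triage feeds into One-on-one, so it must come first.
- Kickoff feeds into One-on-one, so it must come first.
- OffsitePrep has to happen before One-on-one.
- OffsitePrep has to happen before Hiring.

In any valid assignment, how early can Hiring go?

Precedence pushes Hiring to at least 2pm; downstream work caps Hiring at 5pm.
Hiring at 3pm is achievable: One-on-one -> 4pm, OffsitePrep -> 2pm, Kickoff -> 1pm, Hiring -> 3pm, Triage -> 1pm.
Nothing earlier works — the capacity limit rule out every slot before 3pm.

3pm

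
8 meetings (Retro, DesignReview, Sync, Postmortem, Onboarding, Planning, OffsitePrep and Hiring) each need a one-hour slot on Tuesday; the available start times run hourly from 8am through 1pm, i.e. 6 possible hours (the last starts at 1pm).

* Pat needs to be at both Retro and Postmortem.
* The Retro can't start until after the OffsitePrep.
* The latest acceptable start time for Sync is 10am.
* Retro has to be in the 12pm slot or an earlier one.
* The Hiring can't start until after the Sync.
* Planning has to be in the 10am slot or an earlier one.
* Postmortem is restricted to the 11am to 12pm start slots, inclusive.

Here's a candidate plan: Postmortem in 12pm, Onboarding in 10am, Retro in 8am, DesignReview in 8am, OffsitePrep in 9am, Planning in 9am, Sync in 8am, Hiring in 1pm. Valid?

Invalid. The Retro can't start until after the OffsitePrep.

Pat needs to be at both Retro and Postmortem — holds.
The Retro can't start until after the OffsitePrep — violated.
Postmortem is restricted to the 11am to 12pm start slots, inclusive — holds.
The latest acceptable start time for Sync is 10am — holds.
Planning has to be in the 10am slot or an earlier one — holds.
Retro has to be in the 12pm slot or an earlier one — holds.
The Hiring can't start until after the Sync — holds.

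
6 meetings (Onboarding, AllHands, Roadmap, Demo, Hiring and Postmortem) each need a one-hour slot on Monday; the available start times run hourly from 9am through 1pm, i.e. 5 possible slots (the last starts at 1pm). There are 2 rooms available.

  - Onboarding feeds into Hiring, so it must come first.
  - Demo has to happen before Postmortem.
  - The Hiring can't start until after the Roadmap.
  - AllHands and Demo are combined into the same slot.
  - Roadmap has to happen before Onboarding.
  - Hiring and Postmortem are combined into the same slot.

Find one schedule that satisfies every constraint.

Roadmap=9am; Demo=11am; Hiring=12pm; Onboarding=10am; AllHands=11am; Postmortem=12pm

Checking: Demo(11am) before Postmortem(12pm); Roadmap(9am) before Hiring(12pm); Roadmap(9am) before Onboarding(10am); Onboarding(10am) before Hiring(12pm); AllHands = Demo = 11am; Hiring = Postmortem = 12pm; max 2 per slot (cap 2).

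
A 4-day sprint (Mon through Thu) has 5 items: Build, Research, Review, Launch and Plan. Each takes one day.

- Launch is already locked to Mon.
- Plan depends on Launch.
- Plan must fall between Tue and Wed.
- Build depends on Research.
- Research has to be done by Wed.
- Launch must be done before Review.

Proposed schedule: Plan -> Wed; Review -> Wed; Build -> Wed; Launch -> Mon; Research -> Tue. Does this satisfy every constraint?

Yes

Research has to be done by Wed — holds.
Launch is already locked to Mon — holds.
Build depends on Research — holds.
Plan must fall between Tue and Wed — holds.
Launch must be done before Review — holds.
Plan depends on Launch — holds.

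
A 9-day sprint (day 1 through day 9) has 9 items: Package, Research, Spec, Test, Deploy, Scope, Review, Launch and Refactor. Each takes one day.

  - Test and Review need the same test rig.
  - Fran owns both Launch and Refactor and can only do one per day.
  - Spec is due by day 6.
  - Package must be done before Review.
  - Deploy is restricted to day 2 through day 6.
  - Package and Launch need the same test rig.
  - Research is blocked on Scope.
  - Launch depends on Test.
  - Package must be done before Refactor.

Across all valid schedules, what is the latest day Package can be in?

day 8

Downstream work caps Package at day 8.
Package at day 8 is achievable: Launch -> day 2, Scope -> day 1, Refactor -> day 9, Spec -> day 1, Deploy -> day 2, Package -> day 8, Research -> day 2, Test -> day 1, Review -> day 9.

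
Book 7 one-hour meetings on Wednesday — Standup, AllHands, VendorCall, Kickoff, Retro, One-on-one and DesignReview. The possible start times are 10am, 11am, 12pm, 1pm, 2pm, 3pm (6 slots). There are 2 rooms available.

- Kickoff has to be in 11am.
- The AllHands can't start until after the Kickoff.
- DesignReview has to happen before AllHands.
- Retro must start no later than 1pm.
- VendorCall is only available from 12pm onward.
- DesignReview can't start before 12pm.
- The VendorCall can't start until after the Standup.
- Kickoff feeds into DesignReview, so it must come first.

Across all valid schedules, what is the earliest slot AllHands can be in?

Precedence pushes AllHands to at least 1pm.
AllHands at 1pm is achievable: Retro -> 10am; AllHands -> 1pm; VendorCall -> 12pm; Standup -> 10am; One-on-one -> 11am; DesignReview -> 12pm; Kickoff -> 11am.

1pm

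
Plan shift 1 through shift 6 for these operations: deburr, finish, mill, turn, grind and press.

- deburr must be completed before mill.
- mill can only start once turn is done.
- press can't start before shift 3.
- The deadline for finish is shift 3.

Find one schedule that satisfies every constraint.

finish -> shift 1, mill -> shift 2, deburr -> shift 1, grind -> shift 1, turn -> shift 1, press -> shift 3

Checking: deburr(shift 1) before mill(shift 2); turn(shift 1) before mill(shift 2); press=shift 3 in [shift 3,shift 6]; finish=shift 1 in [shift 1,shift 3].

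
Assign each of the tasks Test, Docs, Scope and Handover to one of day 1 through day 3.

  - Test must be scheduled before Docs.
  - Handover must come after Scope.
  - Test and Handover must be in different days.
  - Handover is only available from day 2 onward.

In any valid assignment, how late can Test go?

day 2

Downstream work caps Test at day 2.
Test at day 2 is achievable: Test -> day 2; Docs -> day 3; Scope -> day 1; Handover -> day 3.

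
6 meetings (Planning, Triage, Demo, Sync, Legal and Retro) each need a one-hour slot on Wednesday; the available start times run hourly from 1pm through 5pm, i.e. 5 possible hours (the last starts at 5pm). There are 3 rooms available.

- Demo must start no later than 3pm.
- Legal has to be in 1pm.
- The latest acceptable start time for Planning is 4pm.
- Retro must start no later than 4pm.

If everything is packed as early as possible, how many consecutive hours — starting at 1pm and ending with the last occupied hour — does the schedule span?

2

With at most 3 per hour and 6 meetings, at least 2 hours are needed.
2 works (last occupied hour: 2pm): for example Triage -> 1pm, Planning -> 1pm, Legal -> 1pm, Retro -> 2pm, Demo -> 2pm, Sync -> 2pm.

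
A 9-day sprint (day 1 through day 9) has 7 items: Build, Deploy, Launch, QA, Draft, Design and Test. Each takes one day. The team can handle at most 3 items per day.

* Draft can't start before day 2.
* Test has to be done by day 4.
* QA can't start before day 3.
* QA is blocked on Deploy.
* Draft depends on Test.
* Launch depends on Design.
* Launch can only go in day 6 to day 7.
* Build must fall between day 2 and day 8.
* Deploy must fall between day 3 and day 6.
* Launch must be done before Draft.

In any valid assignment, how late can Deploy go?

day 6

Deploy is available from day 3; Deploy's own window allows nothing later than day 6.
Deploy at day 6 is achievable: Launch in day 6; Build in day 2; Design in day 1; Draft in day 7; Test in day 1; Deploy in day 6; QA in day 7.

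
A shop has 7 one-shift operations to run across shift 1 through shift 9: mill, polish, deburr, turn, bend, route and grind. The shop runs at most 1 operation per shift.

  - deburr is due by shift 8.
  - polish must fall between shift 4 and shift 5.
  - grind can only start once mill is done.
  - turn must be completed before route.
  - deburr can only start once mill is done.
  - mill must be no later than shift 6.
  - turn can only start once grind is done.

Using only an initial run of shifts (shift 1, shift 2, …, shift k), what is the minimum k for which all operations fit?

7

The precedence chain requires at least 4 distinct shifts.
With at most 1 per shift and 7 operations, at least 7 shifts are needed.
7 works (last occupied shift: shift 7): for example bend -> shift 7, route -> shift 6, polish -> shift 4, grind -> shift 2, mill -> shift 1, turn -> shift 3, deburr -> shift 5.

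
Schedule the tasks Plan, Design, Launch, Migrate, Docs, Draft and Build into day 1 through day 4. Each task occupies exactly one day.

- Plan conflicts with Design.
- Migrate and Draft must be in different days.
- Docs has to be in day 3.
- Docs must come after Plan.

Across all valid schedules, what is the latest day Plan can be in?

Downstream work caps Plan at day 2.
Plan at day 2 is achievable: Plan=day 2, Build=day 1, Draft=day 2, Docs=day 3, Migrate=day 1, Launch=day 1, Design=day 1.

day 2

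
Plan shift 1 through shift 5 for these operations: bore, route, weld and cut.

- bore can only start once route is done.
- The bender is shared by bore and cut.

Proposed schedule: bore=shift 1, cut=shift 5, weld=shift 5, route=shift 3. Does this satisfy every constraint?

The bender is shared by bore and cut — holds.
bore can only start once route is done — violated.

Invalid. bore can only start once route is done.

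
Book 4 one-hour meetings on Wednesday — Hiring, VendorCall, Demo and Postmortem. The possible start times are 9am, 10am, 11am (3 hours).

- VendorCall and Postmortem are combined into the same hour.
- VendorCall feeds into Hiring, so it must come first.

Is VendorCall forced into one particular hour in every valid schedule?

No

VendorCall can be 9am (e.g. Demo=9am, Postmortem=9am, Hiring=10am, VendorCall=9am) or 10am (e.g. Demo=9am; Hiring=11am; Postmortem=10am; VendorCall=10am).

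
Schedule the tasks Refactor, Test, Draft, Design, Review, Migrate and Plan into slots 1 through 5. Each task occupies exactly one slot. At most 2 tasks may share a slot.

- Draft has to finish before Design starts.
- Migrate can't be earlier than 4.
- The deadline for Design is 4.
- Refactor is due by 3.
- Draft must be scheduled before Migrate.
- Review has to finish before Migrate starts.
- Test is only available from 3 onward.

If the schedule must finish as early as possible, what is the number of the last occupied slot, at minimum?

slot 4

The precedence chain requires at least 2 distinct slots.
With at most 2 per slot and 7 tasks, at least 4 slots are needed.
Migrate can't be placed before 4, so the schedule must run through at least slot 4.
4 works (last occupied slot: 4): for example Design in 2; Refactor in 1; Review in 2; Draft in 1; Migrate in 4; Plan in 3; Test in 3.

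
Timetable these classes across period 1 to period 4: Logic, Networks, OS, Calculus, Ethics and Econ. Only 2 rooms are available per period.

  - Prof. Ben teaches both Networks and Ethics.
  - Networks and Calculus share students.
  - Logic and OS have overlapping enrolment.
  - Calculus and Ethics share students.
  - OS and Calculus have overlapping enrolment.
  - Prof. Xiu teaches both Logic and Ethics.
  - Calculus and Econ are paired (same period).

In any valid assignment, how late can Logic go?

Logic at period 4 is achievable: Calculus -> period 2, Econ -> period 2, Ethics -> period 3, OS -> period 1, Logic -> period 4, Networks -> period 1.

period 4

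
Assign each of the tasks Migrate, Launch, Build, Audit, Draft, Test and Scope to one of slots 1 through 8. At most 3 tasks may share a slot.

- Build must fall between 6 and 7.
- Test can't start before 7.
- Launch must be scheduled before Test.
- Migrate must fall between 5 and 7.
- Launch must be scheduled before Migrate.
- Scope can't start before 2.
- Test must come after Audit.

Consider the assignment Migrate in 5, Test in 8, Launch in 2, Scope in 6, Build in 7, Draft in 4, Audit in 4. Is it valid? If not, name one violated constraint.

Test must come after Audit — holds.
Scope can't start before 2 — holds.
Launch must be scheduled before Migrate — holds.
Test can't start before 7 — holds.
Build must fall between 6 and 7 — holds.
Migrate must fall between 5 and 7 — holds.
At most 3 tasks may share a slot — holds.
Launch must be scheduled before Test — holds.

Valid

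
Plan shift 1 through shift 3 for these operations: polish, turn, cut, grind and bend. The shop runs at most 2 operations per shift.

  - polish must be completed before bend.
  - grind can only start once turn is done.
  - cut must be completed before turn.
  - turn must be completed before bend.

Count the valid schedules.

2

Enumerating: cut=shift 1, turn=shift 2, grind=shift 3, polish=shift 1, bend=shift 3 | cut in shift 1; turn in shift 2; polish in shift 2; bend in shift 3; grind in shift 3.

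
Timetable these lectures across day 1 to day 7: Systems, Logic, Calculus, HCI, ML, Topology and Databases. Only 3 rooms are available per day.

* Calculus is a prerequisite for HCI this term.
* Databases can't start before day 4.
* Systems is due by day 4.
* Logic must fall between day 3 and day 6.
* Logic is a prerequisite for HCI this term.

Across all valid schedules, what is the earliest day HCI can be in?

day 4

Precedence pushes HCI to at least day 4.
HCI at day 4 is achievable: HCI=day 4; Logic=day 3; Calculus=day 1; ML=day 1; Topology=day 2; Systems=day 1; Databases=day 4.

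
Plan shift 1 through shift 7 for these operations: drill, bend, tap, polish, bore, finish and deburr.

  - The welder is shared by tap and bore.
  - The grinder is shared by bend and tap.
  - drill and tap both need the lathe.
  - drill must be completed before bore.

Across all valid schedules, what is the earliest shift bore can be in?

shift 2

Precedence pushes bore to at least shift 2.
bore at shift 2 is achievable: bend -> shift 1, finish -> shift 1, tap -> shift 3, deburr -> shift 1, drill -> shift 1, polish -> shift 1, bore -> shift 2.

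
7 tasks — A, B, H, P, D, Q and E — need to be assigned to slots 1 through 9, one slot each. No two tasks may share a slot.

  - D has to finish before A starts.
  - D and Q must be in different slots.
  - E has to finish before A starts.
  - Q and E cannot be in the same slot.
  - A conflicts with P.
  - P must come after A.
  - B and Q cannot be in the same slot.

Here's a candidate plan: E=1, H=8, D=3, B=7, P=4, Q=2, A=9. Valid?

No. P must come after A is not satisfied.

No two tasks may share a slot — holds.
B and Q cannot be in the same slot — holds.
Q and E cannot be in the same slot — holds.
P must come after A — violated.
A conflicts with P — holds.
E has to finish before A starts — holds.
D has to finish before A starts — holds.
D and Q must be in different slots — holds.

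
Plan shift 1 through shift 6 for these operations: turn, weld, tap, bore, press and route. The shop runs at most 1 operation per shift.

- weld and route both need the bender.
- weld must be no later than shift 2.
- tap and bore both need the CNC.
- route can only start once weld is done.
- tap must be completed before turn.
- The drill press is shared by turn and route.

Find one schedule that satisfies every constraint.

weld=shift 1; route=shift 4; turn=shift 3; tap=shift 2; bore=shift 5; press=shift 6

Checking: weld(shift 1) before route(shift 4); tap(shift 2) before turn(shift 3); weld(shift 1) != route(shift 4); turn(shift 3) != route(shift 4); tap(shift 2) != bore(shift 5); weld=shift 1 in [shift 1,shift 2]; max 1 per shift (cap 1).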